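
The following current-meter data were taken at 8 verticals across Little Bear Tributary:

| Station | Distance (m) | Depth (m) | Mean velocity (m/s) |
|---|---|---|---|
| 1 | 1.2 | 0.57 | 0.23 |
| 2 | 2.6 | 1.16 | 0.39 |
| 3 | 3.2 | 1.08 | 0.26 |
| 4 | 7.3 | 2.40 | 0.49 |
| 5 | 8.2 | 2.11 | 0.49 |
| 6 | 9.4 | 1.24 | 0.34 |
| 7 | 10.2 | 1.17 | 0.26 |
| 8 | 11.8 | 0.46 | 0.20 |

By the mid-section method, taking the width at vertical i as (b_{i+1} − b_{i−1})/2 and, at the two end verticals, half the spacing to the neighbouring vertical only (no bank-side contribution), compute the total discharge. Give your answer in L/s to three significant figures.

w_1 = (2.6 − 1.2)/2 = 0.7 m; q_1 = 0.23 × 0.57 × 0.7 = 0.09177 m³/s
w_2 = (3.2 − 1.2)/2 = 1 m; q_2 = 0.39 × 1.16 × 1 = 0.4524 m³/s
w_3 = (7.3 − 2.6)/2 = 2.35 m; q_3 = 0.26 × 1.08 × 2.35 = 0.6599 m³/s
w_4 = (8.2 − 3.2)/2 = 2.5 m; q_4 = 0.49 × 2.40 × 2.5 = 2.940 m³/s
w_5 = (9.4 − 7.3)/2 = 1.05 m; q_5 = 0.49 × 2.11 × 1.05 = 1.086 m³/s
w_6 = (10.2 − 8.2)/2 = 1 m; q_6 = 0.34 × 1.24 × 1 = 0.4216 m³/s
w_7 = (11.8 − 9.4)/2 = 1.2 m; q_7 = 0.26 × 1.17 × 1.2 = 0.3650 m³/s
w_8 = (11.8 − 10.2)/2 = 0.8 m; q_8 = 0.20 × 0.46 × 0.8 = 0.07360 m³/s
Q = Σ qᵢ = 6.090 m³/s
= 6.090 × 1000 = 6090 L/s

6090 L/s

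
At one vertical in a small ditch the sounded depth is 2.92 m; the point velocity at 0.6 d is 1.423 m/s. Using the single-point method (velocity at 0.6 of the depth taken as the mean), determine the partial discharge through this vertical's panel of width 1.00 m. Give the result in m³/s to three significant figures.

4.16 m³/s

v̄ = v₀.₆ = 1.423 m/s
q = v̄ × d × w = 1.423 × 2.92 × 1.00 = 4.155 m³/s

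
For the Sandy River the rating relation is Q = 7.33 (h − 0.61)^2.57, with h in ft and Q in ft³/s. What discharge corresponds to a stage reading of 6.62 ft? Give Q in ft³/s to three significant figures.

736 ft³/s

Q = 7.33 × (6.62 − 0.61)^2.57 = 7.33 × 6.01^2.57 = 735.9 ft³/s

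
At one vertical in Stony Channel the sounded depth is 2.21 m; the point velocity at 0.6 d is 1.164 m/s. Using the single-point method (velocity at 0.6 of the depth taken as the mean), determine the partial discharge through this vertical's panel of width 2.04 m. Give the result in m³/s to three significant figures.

5.25 m³/s

v̄ = v₀.₆ = 1.164 m/s
q = v̄ × d × w = 1.164 × 2.21 × 2.04 = 5.248 m³/s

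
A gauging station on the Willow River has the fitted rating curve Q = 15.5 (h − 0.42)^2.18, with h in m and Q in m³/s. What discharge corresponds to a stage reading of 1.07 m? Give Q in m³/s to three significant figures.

Q = 15.5 × (1.07 − 0.42)^2.18 = 15.5 × 0.65^2.18 = 6.060 m³/s

6.06 m³/s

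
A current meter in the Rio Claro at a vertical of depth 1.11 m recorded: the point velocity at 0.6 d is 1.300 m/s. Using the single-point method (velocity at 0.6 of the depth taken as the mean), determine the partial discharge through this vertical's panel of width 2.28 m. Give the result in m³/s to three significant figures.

3.29 m³/s

v̄ = v₀.₆ = 1.300 m/s
q = v̄ × d × w = 1.300 × 1.11 × 2.28 = 3.290 m³/s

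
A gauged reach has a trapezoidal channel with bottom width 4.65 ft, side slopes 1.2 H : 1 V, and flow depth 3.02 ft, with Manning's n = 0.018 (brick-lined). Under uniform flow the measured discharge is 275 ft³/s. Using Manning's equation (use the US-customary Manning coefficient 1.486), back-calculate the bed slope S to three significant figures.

0.00827

A = (b + z·y)·y = (4.65 + 1.2×3.02)×3.02 = 24.99 ft²
P = b + 2y√(1+z²) = 4.65 + 2×3.02×√(1+1.2²) = 14.08 ft
R = A/P = 24.99/14.08 = 1.774 ft
S = (Q·n / (1.486·A·R^(2/3)))² = (275×0.018 / (1.486×24.99×1.465))² = 0.008275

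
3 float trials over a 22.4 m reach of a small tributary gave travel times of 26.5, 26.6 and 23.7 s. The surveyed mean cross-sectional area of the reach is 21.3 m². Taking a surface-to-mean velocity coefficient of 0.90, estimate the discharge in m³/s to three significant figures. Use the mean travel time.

16.8 m³/s

t̄ = (26.5 + 26.6 + 23.7) / 3 = 25.6 s
v_surface = L / t̄ = 22.4 / 25.6 = 0.8750 m/s
v_mean = 0.90 × 0.8750 = 0.7875 m/s
Q = A × v_mean = 21.3 × 0.7875 = 16.77 m³/s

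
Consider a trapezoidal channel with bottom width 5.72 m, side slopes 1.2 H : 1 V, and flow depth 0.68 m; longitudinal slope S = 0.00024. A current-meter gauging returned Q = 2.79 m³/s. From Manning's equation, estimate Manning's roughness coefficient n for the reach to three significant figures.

A = (b + z·y)·y = (5.72 + 1.2×0.68)×0.68 = 4.444 m²
P = b + 2y√(1+z²) = 5.72 + 2×0.68×√(1+1.2²) = 7.844 m
R = A/P = 4.444/7.844 = 0.5666 m
n = (1/Q)·A·R^(2/3)·S^(1/2) = (1/2.79) × 4.444 × 0.6847 × 0.01549 = 0.01690

0.0169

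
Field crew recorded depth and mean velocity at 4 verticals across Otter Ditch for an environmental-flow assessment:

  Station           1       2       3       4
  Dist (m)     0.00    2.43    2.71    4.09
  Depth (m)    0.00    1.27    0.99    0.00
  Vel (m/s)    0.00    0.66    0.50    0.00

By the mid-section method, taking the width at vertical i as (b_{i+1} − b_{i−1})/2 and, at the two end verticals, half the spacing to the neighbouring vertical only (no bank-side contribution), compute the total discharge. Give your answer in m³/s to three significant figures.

w_2 = (2.71 − 0.00)/2 = 1.355 m; q_2 = 0.66 × 1.27 × 1.355 = 1.136 m³/s
w_3 = (4.09 − 2.43)/2 = 0.83 m; q_3 = 0.50 × 0.99 × 0.83 = 0.4109 m³/s
Stations 1, 4 contribute zero (depth or velocity is 0).
Q = Σ qᵢ = 1.547 m³/s

1.55 m³/s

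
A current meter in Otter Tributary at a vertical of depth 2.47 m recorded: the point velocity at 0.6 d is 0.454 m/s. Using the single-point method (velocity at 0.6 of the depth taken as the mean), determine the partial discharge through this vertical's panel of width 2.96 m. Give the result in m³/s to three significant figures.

3.32 m³/s

v̄ = v₀.₆ = 0.454 m/s
q = v̄ × d × w = 0.4540 × 2.47 × 2.96 = 3.319 m³/s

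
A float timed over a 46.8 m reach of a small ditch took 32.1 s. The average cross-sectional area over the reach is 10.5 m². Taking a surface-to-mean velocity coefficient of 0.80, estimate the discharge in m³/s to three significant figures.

v_surface = L / t̄ = 46.8 / 32.1 = 1.458 m/s
v_mean = 0.80 × 1.458 = 1.166 m/s
Q = A × v_mean = 10.5 × 1.166 = 12.25 m³/s

12.2 m³/s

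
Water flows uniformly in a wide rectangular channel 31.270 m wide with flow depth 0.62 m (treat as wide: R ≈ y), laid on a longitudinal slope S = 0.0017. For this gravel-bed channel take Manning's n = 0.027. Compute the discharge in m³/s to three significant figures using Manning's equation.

21.5 m³/s

A = b·y = 31.270 × 0.62 = 19.39 m²
Wide channel: R ≈ y = 0.62 m
Q = (1/n)·A·R^(2/3)·S^(1/2) = (1/0.027) × 19.39 × 0.6200^(2/3) × 0.0017^(1/2) = 21.53 m³/s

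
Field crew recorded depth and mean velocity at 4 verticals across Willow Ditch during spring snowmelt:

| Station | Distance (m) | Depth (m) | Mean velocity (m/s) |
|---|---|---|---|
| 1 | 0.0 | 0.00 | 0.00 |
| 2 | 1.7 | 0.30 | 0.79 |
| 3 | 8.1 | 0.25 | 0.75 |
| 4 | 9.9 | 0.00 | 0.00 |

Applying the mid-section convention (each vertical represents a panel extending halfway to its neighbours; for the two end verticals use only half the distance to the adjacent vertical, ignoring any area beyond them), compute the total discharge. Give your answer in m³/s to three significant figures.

w_2 = (8.1 − 0.0)/2 = 4.05 m; q_2 = 0.79 × 0.30 × 4.05 = 0.9599 m³/s
w_3 = (9.9 − 1.7)/2 = 4.1 m; q_3 = 0.75 × 0.25 × 4.1 = 0.7688 m³/s
Stations 1, 4 contribute zero (depth or velocity is 0).
Q = Σ qᵢ = 1.729 m³/s

1.73 m³/s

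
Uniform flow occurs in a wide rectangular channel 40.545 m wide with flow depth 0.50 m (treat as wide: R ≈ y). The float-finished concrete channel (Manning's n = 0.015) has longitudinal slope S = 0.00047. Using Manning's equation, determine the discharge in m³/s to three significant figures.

A = b·y = 40.545 × 0.50 = 20.27 m²
Wide channel: R ≈ y = 0.50 m
Q = (1/n)·A·R^(2/3)·S^(1/2) = (1/0.015) × 20.27 × 0.5000^(2/3) × 0.00047^(1/2) = 18.46 m³/s

18.5 m³/s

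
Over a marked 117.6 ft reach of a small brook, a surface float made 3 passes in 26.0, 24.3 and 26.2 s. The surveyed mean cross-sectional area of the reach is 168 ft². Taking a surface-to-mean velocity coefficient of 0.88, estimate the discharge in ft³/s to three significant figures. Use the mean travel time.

682 ft³/s

t̄ = (26.0 + 24.3 + 26.2) / 3 = 25.5 s
v_surface = L / t̄ = 117.6 / 25.5 = 4.612 ft/s
v_mean = 0.88 × 4.612 = 4.058 ft/s
Q = A × v_mean = 168 × 4.058 = 681.8 ft³/s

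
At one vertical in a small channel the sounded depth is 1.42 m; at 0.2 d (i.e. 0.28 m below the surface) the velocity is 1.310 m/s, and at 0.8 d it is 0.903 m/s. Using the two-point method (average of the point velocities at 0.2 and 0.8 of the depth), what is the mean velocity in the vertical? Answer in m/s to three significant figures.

v̄ = (1.310 + 0.903) / 2 = 1.107 m/s

1.11 m/s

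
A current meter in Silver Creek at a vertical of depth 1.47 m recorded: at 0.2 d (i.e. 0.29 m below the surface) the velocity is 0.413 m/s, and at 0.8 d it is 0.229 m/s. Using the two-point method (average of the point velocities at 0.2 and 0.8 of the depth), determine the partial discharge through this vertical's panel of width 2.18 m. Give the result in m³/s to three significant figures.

1.03 m³/s

v̄ = (0.413 + 0.229) / 2 = 0.3210 m/s
q = v̄ × d × w = 0.3210 × 1.47 × 2.18 = 1.029 m³/s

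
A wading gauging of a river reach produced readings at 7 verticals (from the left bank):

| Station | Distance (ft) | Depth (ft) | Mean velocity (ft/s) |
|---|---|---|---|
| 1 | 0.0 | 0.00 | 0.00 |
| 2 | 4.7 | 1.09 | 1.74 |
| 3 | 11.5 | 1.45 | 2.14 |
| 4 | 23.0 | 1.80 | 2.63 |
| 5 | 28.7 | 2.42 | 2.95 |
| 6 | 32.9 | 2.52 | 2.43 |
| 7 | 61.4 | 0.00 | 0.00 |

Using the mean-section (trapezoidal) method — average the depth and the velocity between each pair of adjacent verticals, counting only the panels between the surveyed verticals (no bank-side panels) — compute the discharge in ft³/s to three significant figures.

Panel 1-2: Δb = 4.7 ft, d̄ = (0.00+1.09)/2 = 0.545, v̄ = (0.00+1.74)/2 = 0.87 → q = 4.7×0.545×0.87 = 2.229 ft³/s
Panel 2-3: Δb = 6.8 ft, d̄ = (1.09+1.45)/2 = 1.27, v̄ = (1.74+2.14)/2 = 1.94 → q = 6.8×1.27×1.94 = 16.75 ft³/s
Panel 3-4: Δb = 11.5 ft, d̄ = (1.45+1.80)/2 = 1.625, v̄ = (2.14+2.63)/2 = 2.385 → q = 11.5×1.625×2.385 = 44.57 ft³/s
Panel 4-5: Δb = 5.7 ft, d̄ = (1.80+2.42)/2 = 2.11, v̄ = (2.63+2.95)/2 = 2.79 → q = 5.7×2.11×2.79 = 33.56 ft³/s
Panel 5-6: Δb = 4.2 ft, d̄ = (2.42+2.52)/2 = 2.47, v̄ = (2.95+2.43)/2 = 2.69 → q = 4.2×2.47×2.69 = 27.91 ft³/s
Panel 6-7: Δb = 28.5 ft, d̄ = (2.52+0.00)/2 = 1.26, v̄ = (2.43+0.00)/2 = 1.215 → q = 28.5×1.26×1.215 = 43.63 ft³/s
Q = Σ q = 168.6 ft³/s

169 ft³/s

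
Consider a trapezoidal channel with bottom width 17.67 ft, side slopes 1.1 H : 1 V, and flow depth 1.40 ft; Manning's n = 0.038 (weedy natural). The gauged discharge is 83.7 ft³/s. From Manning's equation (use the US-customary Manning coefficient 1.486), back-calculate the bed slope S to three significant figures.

A = (b + z·y)·y = (17.67 + 1.1×1.40)×1.40 = 26.89 ft²
P = b + 2y√(1+z²) = 17.67 + 2×1.40×√(1+1.1²) = 21.83 ft
R = A/P = 26.89/21.83 = 1.232 ft
S = (Q·n / (1.486·A·R^(2/3)))² = (83.7×0.038 / (1.486×26.89×1.149))² = 0.004797

0.00480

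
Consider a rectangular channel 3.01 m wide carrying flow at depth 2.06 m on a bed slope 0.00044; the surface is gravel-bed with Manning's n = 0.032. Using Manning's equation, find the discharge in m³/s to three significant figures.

3.70 m³/s

A = b·y = 3.01 × 2.06 = 6.201 m²
P = b + 2y = 3.01 + 2×2.06 = 7.130 m
R = A/P = 6.201/7.130 = 0.8696 m
Q = (1/n)·A·R^(2/3)·S^(1/2) = (1/0.032) × 6.201 × 0.8696^(2/3) × 0.00044^(1/2) = 3.703 m³/s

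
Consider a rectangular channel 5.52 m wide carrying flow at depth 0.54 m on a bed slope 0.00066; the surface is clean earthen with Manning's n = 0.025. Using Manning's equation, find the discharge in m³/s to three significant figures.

1.80 m³/s

A = b·y = 5.52 × 0.54 = 2.981 m²
P = b + 2y = 5.52 + 2×0.54 = 6.600 m
R = A/P = 2.981/6.600 = 0.4516 m
Q = (1/n)·A·R^(2/3)·S^(1/2) = (1/0.025) × 2.981 × 0.4516^(2/3) × 0.00066^(1/2) = 1.803 m³/s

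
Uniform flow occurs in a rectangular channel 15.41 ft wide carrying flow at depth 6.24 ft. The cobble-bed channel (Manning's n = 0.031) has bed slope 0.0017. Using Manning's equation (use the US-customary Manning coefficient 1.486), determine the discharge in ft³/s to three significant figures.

A = b·y = 15.41 × 6.24 = 96.16 ft²
P = b + 2y = 15.41 + 2×6.24 = 27.89 ft
R = A/P = 96.16/27.89 = 3.448 ft
Q = (1.486/n)·A·R^(2/3)·S^(1/2) = (1.486/0.031) × 96.16 × 3.448^(2/3) × 0.0017^(1/2) = 433.7 ft³/s

434 ft³/s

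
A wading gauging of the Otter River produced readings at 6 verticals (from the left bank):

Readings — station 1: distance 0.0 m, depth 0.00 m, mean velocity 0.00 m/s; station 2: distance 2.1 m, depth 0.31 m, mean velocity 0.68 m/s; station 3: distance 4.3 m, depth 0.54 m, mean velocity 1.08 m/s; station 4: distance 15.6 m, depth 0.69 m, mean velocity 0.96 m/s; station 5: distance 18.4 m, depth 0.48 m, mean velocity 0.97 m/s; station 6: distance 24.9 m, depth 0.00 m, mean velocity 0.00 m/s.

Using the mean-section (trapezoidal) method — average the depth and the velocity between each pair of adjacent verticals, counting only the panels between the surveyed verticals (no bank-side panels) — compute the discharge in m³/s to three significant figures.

10.4 m³/s

Panel 1-2: Δb = 2.1 m, d̄ = (0.00+0.31)/2 = 0.155, v̄ = (0.00+0.68)/2 = 0.34 → q = 2.1×0.155×0.34 = 0.1107 m³/s
Panel 2-3: Δb = 2.2 m, d̄ = (0.31+0.54)/2 = 0.425, v̄ = (0.68+1.08)/2 = 0.88 → q = 2.2×0.425×0.88 = 0.8228 m³/s
Panel 3-4: Δb = 11.3 m, d̄ = (0.54+0.69)/2 = 0.615, v̄ = (1.08+0.96)/2 = 1.02 → q = 11.3×0.615×1.02 = 7.088 m³/s
Panel 4-5: Δb = 2.8 m, d̄ = (0.69+0.48)/2 = 0.585, v̄ = (0.96+0.97)/2 = 0.965 → q = 2.8×0.585×0.965 = 1.581 m³/s
Panel 5-6: Δb = 6.5 m, d̄ = (0.48+0.00)/2 = 0.24, v̄ = (0.97+0.00)/2 = 0.485 → q = 6.5×0.24×0.485 = 0.7566 m³/s
Q = Σ q = 10.36 m³/s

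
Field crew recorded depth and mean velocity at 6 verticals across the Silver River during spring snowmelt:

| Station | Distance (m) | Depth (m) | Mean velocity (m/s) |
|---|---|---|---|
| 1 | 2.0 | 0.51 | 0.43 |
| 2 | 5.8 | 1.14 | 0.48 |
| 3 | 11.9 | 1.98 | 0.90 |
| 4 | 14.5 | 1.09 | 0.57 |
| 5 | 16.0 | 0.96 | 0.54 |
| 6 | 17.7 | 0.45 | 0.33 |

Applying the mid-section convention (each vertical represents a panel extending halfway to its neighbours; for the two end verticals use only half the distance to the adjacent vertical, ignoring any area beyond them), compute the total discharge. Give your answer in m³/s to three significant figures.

13.1 m³/s

w_1 = (5.8 − 2.0)/2 = 1.9 m; q_1 = 0.43 × 0.51 × 1.9 = 0.4167 m³/s
w_2 = (11.9 − 2.0)/2 = 4.95 m; q_2 = 0.48 × 1.14 × 4.95 = 2.709 m³/s
w_3 = (14.5 − 5.8)/2 = 4.35 m; q_3 = 0.90 × 1.98 × 4.35 = 7.752 m³/s
w_4 = (16.0 − 11.9)/2 = 2.05 m; q_4 = 0.57 × 1.09 × 2.05 = 1.274 m³/s
w_5 = (17.7 − 14.5)/2 = 1.6 m; q_5 = 0.54 × 0.96 × 1.6 = 0.8294 m³/s
w_6 = (17.7 − 16.0)/2 = 0.85 m; q_6 = 0.33 × 0.45 × 0.85 = 0.1262 m³/s
Q = Σ qᵢ = 13.11 m³/s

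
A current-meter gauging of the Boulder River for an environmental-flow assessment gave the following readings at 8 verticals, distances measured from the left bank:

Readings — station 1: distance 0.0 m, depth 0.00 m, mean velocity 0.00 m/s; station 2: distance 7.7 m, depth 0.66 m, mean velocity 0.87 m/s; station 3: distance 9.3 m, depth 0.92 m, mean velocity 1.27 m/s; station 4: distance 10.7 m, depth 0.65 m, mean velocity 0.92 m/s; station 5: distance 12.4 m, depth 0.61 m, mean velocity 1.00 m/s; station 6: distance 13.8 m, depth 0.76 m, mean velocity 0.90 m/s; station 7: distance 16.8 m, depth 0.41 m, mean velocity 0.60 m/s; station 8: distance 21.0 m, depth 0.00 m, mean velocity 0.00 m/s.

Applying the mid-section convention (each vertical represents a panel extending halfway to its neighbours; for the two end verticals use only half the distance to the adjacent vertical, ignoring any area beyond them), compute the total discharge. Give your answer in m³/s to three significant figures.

w_2 = (9.3 − 0.0)/2 = 4.65 m; q_2 = 0.87 × 0.66 × 4.65 = 2.670 m³/s
w_3 = (10.7 − 7.7)/2 = 1.5 m; q_3 = 1.27 × 0.92 × 1.5 = 1.753 m³/s
w_4 = (12.4 − 9.3)/2 = 1.55 m; q_4 = 0.92 × 0.65 × 1.55 = 0.9269 m³/s
w_5 = (13.8 − 10.7)/2 = 1.55 m; q_5 = 1.00 × 0.61 × 1.55 = 0.9455 m³/s
w_6 = (16.8 − 12.4)/2 = 2.2 m; q_6 = 0.90 × 0.76 × 2.2 = 1.505 m³/s
w_7 = (21.0 − 13.8)/2 = 3.6 m; q_7 = 0.60 × 0.41 × 3.6 = 0.8856 m³/s
Stations 1, 8 contribute zero (depth or velocity is 0).
Q = Σ qᵢ = 8.685 m³/s

8.69 m³/s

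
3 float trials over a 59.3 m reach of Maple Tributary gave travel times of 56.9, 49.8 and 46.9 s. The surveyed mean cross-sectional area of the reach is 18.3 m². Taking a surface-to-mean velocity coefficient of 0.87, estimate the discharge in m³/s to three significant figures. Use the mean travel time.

t̄ = (56.9 + 49.8 + 46.9) / 3 = 51.2 s
v_surface = L / t̄ = 59.3 / 51.2 = 1.158 m/s
v_mean = 0.87 × 1.158 = 1.008 m/s
Q = A × v_mean = 18.3 × 1.008 = 18.44 m³/s

18.4 m³/s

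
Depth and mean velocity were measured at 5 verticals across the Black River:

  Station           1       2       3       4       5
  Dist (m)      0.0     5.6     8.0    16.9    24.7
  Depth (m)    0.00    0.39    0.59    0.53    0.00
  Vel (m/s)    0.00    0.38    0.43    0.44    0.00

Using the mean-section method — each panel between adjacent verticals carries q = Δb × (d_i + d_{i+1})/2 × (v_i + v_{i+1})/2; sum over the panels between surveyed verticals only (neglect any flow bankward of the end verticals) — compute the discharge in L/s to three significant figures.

Panel 1-2: Δb = 5.6 m, d̄ = (0.00+0.39)/2 = 0.195, v̄ = (0.00+0.38)/2 = 0.19 → q = 5.6×0.195×0.19 = 0.2075 m³/s
Panel 2-3: Δb = 2.4 m, d̄ = (0.39+0.59)/2 = 0.49, v̄ = (0.38+0.43)/2 = 0.405 → q = 2.4×0.49×0.405 = 0.4763 m³/s
Panel 3-4: Δb = 8.9 m, d̄ = (0.59+0.53)/2 = 0.56, v̄ = (0.43+0.44)/2 = 0.435 → q = 8.9×0.56×0.435 = 2.168 m³/s
Panel 4-5: Δb = 7.8 m, d̄ = (0.53+0.00)/2 = 0.265, v̄ = (0.44+0.00)/2 = 0.22 → q = 7.8×0.265×0.22 = 0.4547 m³/s
Q = Σ q = 3.307 m³/s
= 3.307 × 1000 = 3307 L/s

3310 L/s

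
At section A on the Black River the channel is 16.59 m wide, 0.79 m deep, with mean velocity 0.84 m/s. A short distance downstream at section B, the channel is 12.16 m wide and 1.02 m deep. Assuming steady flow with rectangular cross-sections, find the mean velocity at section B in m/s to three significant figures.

Q = A₁V₁ = (16.59×0.79) × 0.84 = 11.01 m³/s
A₂ = 12.16 × 1.02 = 12.40 m²
V₂ = Q/A₂ = 11.01/12.40 = 0.8876 m/s

0.888 m/s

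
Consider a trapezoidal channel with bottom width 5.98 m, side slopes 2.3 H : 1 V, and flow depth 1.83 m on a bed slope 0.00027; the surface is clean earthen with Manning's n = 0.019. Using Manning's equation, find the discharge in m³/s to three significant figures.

18.5 m³/s

A = (b + z·y)·y = (5.98 + 2.3×1.83)×1.83 = 18.65 m²
P = b + 2y√(1+z²) = 5.98 + 2×1.83×√(1+2.3²) = 15.16 m
R = A/P = 18.65/15.16 = 1.230 m
Q = (1/n)·A·R^(2/3)·S^(1/2) = (1/0.019) × 18.65 × 1.230^(2/3) × 0.00027^(1/2) = 18.51 m³/s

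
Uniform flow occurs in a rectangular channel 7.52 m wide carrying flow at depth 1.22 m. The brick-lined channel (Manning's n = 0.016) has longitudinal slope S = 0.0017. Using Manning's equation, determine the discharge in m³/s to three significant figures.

A = b·y = 7.52 × 1.22 = 9.174 m²
P = b + 2y = 7.52 + 2×1.22 = 9.960 m
R = A/P = 9.174/9.960 = 0.9211 m
Q = (1/n)·A·R^(2/3)·S^(1/2) = (1/0.016) × 9.174 × 0.9211^(2/3) × 0.0017^(1/2) = 22.38 m³/s

22.4 m³/s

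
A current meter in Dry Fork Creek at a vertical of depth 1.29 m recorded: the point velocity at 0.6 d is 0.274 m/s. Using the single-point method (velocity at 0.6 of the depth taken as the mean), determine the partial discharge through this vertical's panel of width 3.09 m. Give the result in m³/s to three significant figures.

v̄ = v₀.₆ = 0.274 m/s
q = v̄ × d × w = 0.2740 × 1.29 × 3.09 = 1.092 m³/s

1.09 m³/s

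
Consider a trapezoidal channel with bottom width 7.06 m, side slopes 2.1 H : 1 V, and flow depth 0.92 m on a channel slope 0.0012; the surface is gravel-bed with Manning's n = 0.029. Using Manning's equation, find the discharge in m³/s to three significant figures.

8.01 m³/s

A = (b + z·y)·y = (7.06 + 2.1×0.92)×0.92 = 8.273 m²
P = b + 2y√(1+z²) = 7.06 + 2×0.92×√(1+2.1²) = 11.34 m
R = A/P = 8.273/11.34 = 0.7295 m
Q = (1/n)·A·R^(2/3)·S^(1/2) = (1/0.029) × 8.273 × 0.7295^(2/3) × 0.0012^(1/2) = 8.008 m³/s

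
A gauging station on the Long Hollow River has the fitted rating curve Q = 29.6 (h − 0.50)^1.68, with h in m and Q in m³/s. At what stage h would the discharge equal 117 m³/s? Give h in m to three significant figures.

2.77 m

h − h₀ = (Q/C)^(1/b) = (117/29.6)^(1/1.68) = 2.266 m
h = 0.50 + 2.266 = 2.766 m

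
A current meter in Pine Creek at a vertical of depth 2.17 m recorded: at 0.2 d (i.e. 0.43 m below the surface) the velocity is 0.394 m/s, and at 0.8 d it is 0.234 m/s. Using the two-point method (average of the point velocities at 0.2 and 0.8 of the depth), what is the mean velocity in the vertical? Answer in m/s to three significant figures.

0.314 m/s

v̄ = (0.394 + 0.234) / 2 = 0.3140 m/s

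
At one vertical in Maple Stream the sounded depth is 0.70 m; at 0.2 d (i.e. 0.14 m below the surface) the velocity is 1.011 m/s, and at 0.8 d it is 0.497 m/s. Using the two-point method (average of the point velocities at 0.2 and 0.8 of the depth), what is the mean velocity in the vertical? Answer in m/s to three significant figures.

0.754 m/s

v̄ = (1.011 + 0.497) / 2 = 0.7540 m/s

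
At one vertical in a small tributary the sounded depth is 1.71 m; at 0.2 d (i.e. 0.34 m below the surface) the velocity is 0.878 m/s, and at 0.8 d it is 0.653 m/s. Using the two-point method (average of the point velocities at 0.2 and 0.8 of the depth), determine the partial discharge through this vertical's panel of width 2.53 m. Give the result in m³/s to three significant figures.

v̄ = (0.878 + 0.653) / 2 = 0.7655 m/s
q = v̄ × d × w = 0.7655 × 1.71 × 2.53 = 3.312 m³/s

3.31 m³/s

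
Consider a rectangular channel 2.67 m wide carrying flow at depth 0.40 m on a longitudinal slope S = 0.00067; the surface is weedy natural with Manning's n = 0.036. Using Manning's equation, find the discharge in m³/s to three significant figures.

A = b·y = 2.67 × 0.40 = 1.068 m²
P = b + 2y = 2.67 + 2×0.40 = 3.470 m
R = A/P = 1.068/3.470 = 0.3078 m
Q = (1/n)·A·R^(2/3)·S^(1/2) = (1/0.036) × 1.068 × 0.3078^(2/3) × 0.00067^(1/2) = 0.3501 m³/s

0.350 m³/s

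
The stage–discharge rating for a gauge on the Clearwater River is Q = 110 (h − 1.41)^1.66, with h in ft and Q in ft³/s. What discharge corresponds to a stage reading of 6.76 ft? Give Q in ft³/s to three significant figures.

1780 ft³/s

Q = 110 × (6.76 − 1.41)^1.66 = 110 × 5.35^1.66 = 1780 ft³/s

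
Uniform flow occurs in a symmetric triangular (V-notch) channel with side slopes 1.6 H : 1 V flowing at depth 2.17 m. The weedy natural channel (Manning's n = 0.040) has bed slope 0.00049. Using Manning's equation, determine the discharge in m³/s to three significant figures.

A = z·y² = 1.6×2.17² = 7.534 m²
P = 2y√(1+z²) = 2×2.17×√(1+1.6²) = 8.189 m
R = A/P = 7.534/8.189 = 0.9201 m
Q = (1/n)·A·R^(2/3)·S^(1/2) = (1/0.040) × 7.534 × 0.9201^(2/3) × 0.00049^(1/2) = 3.944 m³/s

3.94 m³/s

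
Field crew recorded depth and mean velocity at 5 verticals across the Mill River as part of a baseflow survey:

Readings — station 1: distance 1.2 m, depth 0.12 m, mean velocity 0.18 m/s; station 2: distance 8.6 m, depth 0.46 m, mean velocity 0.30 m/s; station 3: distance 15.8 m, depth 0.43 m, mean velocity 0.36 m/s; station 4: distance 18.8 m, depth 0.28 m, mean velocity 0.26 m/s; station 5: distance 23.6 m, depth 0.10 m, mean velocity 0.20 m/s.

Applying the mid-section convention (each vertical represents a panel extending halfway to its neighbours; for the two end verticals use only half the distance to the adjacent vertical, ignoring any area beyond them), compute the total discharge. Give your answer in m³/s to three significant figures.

w_1 = (8.6 − 1.2)/2 = 3.7 m; q_1 = 0.18 × 0.12 × 3.7 = 0.07992 m³/s
w_2 = (15.8 − 1.2)/2 = 7.3 m; q_2 = 0.30 × 0.46 × 7.3 = 1.007 m³/s
w_3 = (18.8 − 8.6)/2 = 5.1 m; q_3 = 0.36 × 0.43 × 5.1 = 0.7895 m³/s
w_4 = (23.6 − 15.8)/2 = 3.9 m; q_4 = 0.26 × 0.28 × 3.9 = 0.2839 m³/s
w_5 = (23.6 − 18.8)/2 = 2.4 m; q_5 = 0.20 × 0.10 × 2.4 = 0.04800 m³/s
Q = Σ qᵢ = 2.209 m³/s

2.21 m³/s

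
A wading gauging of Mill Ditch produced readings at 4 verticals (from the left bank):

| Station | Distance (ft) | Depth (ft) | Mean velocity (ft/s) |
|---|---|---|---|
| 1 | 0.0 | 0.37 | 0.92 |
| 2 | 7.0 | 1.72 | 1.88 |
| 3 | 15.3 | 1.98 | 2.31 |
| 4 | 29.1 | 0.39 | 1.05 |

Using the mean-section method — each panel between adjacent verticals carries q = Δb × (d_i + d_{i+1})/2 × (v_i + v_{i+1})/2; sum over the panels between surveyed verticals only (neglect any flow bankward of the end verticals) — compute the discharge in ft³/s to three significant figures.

69.9 ft³/s

Panel 1-2: Δb = 7 ft, d̄ = (0.37+1.72)/2 = 1.045, v̄ = (0.92+1.88)/2 = 1.4 → q = 7×1.045×1.4 = 10.24 ft³/s
Panel 2-3: Δb = 8.3 ft, d̄ = (1.72+1.98)/2 = 1.85, v̄ = (1.88+2.31)/2 = 2.095 → q = 8.3×1.85×2.095 = 32.17 ft³/s
Panel 3-4: Δb = 13.8 ft, d̄ = (1.98+0.39)/2 = 1.185, v̄ = (2.31+1.05)/2 = 1.68 → q = 13.8×1.185×1.68 = 27.47 ft³/s
Q = Σ q = 69.88 ft³/s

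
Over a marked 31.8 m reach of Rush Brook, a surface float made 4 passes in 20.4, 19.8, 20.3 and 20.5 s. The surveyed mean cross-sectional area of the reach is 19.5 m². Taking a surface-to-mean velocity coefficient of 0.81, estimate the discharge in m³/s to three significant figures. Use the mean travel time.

24.8 m³/s

t̄ = (20.4 + 19.8 + 20.3 + 20.5) / 4 = 20.25 s
v_surface = L / t̄ = 31.8 / 20.25 = 1.570 m/s
v_mean = 0.81 × 1.570 = 1.272 m/s
Q = A × v_mean = 19.5 × 1.272 = 24.80 m³/s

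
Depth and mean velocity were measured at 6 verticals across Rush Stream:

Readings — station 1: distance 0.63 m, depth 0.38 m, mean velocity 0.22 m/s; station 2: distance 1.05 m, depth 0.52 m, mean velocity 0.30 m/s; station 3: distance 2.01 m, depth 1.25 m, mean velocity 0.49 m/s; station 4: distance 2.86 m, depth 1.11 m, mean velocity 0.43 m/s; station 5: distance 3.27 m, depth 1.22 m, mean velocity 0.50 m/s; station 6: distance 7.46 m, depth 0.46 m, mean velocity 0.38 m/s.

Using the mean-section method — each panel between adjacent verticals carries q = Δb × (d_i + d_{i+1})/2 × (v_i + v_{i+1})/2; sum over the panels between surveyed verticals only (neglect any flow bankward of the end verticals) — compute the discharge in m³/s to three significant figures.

2.62 m³/s

Panel 1-2: Δb = 0.42 m, d̄ = (0.38+0.52)/2 = 0.45, v̄ = (0.22+0.30)/2 = 0.26 → q = 0.42×0.45×0.26 = 0.04914 m³/s
Panel 2-3: Δb = 0.96 m, d̄ = (0.52+1.25)/2 = 0.885, v̄ = (0.30+0.49)/2 = 0.395 → q = 0.96×0.885×0.395 = 0.3356 m³/s
Panel 3-4: Δb = 0.85 m, d̄ = (1.25+1.11)/2 = 1.18, v̄ = (0.49+0.43)/2 = 0.46 → q = 0.85×1.18×0.46 = 0.4614 m³/s
Panel 4-5: Δb = 0.41 m, d̄ = (1.11+1.22)/2 = 1.165, v̄ = (0.43+0.50)/2 = 0.465 → q = 0.41×1.165×0.465 = 0.2221 m³/s
Panel 5-6: Δb = 4.19 m, d̄ = (1.22+0.46)/2 = 0.84, v̄ = (0.50+0.38)/2 = 0.44 → q = 4.19×0.84×0.44 = 1.549 m³/s
Q = Σ q = 2.617 m³/s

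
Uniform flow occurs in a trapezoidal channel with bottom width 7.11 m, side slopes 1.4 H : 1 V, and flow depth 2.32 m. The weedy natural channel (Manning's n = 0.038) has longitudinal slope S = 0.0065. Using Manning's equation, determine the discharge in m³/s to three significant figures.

A = (b + z·y)·y = (7.11 + 1.4×2.32)×2.32 = 24.03 m²
P = b + 2y√(1+z²) = 7.11 + 2×2.32×√(1+1.4²) = 15.09 m
R = A/P = 24.03/15.09 = 1.592 m
Q = (1/n)·A·R^(2/3)·S^(1/2) = (1/0.038) × 24.03 × 1.592^(2/3) × 0.0065^(1/2) = 69.52 m³/s

69.5 m³/s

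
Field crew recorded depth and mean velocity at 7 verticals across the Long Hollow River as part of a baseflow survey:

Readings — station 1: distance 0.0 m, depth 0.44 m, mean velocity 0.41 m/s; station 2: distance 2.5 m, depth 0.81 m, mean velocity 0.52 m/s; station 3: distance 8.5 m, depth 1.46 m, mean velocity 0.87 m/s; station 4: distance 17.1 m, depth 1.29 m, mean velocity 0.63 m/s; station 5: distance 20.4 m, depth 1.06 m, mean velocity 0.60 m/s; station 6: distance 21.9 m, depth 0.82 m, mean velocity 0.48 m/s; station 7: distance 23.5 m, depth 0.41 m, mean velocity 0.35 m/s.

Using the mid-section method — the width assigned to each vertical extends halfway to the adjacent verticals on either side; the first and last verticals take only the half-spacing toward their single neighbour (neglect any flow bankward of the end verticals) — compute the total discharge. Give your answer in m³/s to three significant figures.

18.4 m³/s

w_1 = (2.5 − 0.0)/2 = 1.25 m; q_1 = 0.41 × 0.44 × 1.25 = 0.2255 m³/s
w_2 = (8.5 − 0.0)/2 = 4.25 m; q_2 = 0.52 × 0.81 × 4.25 = 1.790 m³/s
w_3 = (17.1 − 2.5)/2 = 7.3 m; q_3 = 0.87 × 1.46 × 7.3 = 9.272 m³/s
w_4 = (20.4 − 8.5)/2 = 5.95 m; q_4 = 0.63 × 1.29 × 5.95 = 4.836 m³/s
w_5 = (21.9 − 17.1)/2 = 2.4 m; q_5 = 0.60 × 1.06 × 2.4 = 1.526 m³/s
w_6 = (23.5 − 20.4)/2 = 1.55 m; q_6 = 0.48 × 0.82 × 1.55 = 0.6101 m³/s
w_7 = (23.5 − 21.9)/2 = 0.8 m; q_7 = 0.35 × 0.41 × 0.8 = 0.1148 m³/s
Q = Σ qᵢ = 18.37 m³/s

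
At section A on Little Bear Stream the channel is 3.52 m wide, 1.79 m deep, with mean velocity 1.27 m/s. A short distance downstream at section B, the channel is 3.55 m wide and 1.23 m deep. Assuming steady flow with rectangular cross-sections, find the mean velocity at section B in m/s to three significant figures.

Q = A₁V₁ = (3.52×1.79) × 1.27 = 8.002 m³/s
A₂ = 3.55 × 1.23 = 4.367 m²
V₂ = Q/A₂ = 8.002/4.367 = 1.833 m/s

1.83 m/s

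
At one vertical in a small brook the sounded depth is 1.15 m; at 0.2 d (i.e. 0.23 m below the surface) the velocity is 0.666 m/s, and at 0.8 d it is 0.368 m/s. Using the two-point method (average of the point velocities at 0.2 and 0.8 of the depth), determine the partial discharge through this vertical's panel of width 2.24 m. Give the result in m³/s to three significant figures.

v̄ = (0.666 + 0.368) / 2 = 0.5170 m/s
q = v̄ × d × w = 0.5170 × 1.15 × 2.24 = 1.332 m³/s

1.33 m³/s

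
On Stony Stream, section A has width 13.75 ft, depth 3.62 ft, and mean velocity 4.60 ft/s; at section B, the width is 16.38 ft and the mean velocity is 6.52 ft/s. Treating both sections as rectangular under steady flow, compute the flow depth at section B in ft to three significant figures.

2.14 ft

Q = A₁V₁ = (13.75×3.62) × 4.60 = 229.0 ft³/s
d₂ = Q/(b₂ V₂) = 229.0/(16.38×6.52) = 2.144 ft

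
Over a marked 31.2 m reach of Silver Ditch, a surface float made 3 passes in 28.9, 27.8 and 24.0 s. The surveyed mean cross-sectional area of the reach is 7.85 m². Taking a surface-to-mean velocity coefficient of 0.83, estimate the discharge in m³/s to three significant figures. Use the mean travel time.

7.56 m³/s

t̄ = (28.9 + 27.8 + 24.0) / 3 = 26.9 s
v_surface = L / t̄ = 31.2 / 26.9 = 1.160 m/s
v_mean = 0.83 × 1.160 = 0.9627 m/s
Q = A × v_mean = 7.85 × 0.9627 = 7.557 m³/s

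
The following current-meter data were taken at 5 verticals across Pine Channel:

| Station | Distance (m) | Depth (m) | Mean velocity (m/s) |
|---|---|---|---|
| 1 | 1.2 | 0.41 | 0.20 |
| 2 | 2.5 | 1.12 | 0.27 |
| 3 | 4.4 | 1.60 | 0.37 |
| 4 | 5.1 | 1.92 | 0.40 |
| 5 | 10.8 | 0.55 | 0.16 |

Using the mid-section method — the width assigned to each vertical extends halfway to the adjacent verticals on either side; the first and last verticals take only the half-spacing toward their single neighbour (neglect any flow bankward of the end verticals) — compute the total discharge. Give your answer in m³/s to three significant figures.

4.02 m³/s

w_1 = (2.5 − 1.2)/2 = 0.65 m; q_1 = 0.20 × 0.41 × 0.65 = 0.05330 m³/s
w_2 = (4.4 − 1.2)/2 = 1.6 m; q_2 = 0.27 × 1.12 × 1.6 = 0.4838 m³/s
w_3 = (5.1 − 2.5)/2 = 1.3 m; q_3 = 0.37 × 1.60 × 1.3 = 0.7696 m³/s
w_4 = (10.8 − 4.4)/2 = 3.2 m; q_4 = 0.40 × 1.92 × 3.2 = 2.458 m³/s
w_5 = (10.8 − 5.1)/2 = 2.85 m; q_5 = 0.16 × 0.55 × 2.85 = 0.2508 m³/s
Q = Σ qᵢ = 4.015 m³/s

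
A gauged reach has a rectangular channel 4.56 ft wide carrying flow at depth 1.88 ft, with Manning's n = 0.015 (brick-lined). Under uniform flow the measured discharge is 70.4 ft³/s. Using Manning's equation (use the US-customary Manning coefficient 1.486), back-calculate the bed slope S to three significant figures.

A = b·y = 4.56 × 1.88 = 8.573 ft²
P = b + 2y = 4.56 + 2×1.88 = 8.320 ft
R = A/P = 8.573/8.320 = 1.030 ft
S = (Q·n / (1.486·A·R^(2/3)))² = (70.4×0.015 / (1.486×8.573×1.020))² = 0.006603

0.00660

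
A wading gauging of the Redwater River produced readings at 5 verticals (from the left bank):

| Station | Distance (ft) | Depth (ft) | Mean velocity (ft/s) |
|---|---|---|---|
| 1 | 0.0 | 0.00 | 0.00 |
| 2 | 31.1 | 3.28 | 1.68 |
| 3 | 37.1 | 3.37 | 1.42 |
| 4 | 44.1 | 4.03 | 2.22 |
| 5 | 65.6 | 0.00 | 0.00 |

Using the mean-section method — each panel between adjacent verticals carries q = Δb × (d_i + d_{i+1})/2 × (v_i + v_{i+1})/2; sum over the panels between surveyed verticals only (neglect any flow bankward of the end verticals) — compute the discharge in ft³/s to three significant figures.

Panel 1-2: Δb = 31.1 ft, d̄ = (0.00+3.28)/2 = 1.64, v̄ = (0.00+1.68)/2 = 0.84 → q = 31.1×1.64×0.84 = 42.84 ft³/s
Panel 2-3: Δb = 6 ft, d̄ = (3.28+3.37)/2 = 3.325, v̄ = (1.68+1.42)/2 = 1.55 → q = 6×3.325×1.55 = 30.92 ft³/s
Panel 3-4: Δb = 7 ft, d̄ = (3.37+4.03)/2 = 3.7, v̄ = (1.42+2.22)/2 = 1.82 → q = 7×3.7×1.82 = 47.14 ft³/s
Panel 4-5: Δb = 21.5 ft, d̄ = (4.03+0.00)/2 = 2.015, v̄ = (2.22+0.00)/2 = 1.11 → q = 21.5×2.015×1.11 = 48.09 ft³/s
Q = Σ q = 169.0 ft³/s

169 ft³/s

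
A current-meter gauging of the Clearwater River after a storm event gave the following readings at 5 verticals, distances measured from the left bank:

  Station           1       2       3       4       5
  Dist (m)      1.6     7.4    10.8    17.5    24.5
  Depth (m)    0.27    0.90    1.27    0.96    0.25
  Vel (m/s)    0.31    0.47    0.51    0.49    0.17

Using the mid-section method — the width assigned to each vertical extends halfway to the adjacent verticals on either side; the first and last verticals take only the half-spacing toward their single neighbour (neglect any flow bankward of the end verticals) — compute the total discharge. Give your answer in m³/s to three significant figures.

w_1 = (7.4 − 1.6)/2 = 2.9 m; q_1 = 0.31 × 0.27 × 2.9 = 0.2427 m³/s
w_2 = (10.8 − 1.6)/2 = 4.6 m; q_2 = 0.47 × 0.90 × 4.6 = 1.946 m³/s
w_3 = (17.5 − 7.4)/2 = 5.05 m; q_3 = 0.51 × 1.27 × 5.05 = 3.271 m³/s
w_4 = (24.5 − 10.8)/2 = 6.85 m; q_4 = 0.49 × 0.96 × 6.85 = 3.222 m³/s
w_5 = (24.5 − 17.5)/2 = 3.5 m; q_5 = 0.17 × 0.25 × 3.5 = 0.1488 m³/s
Q = Σ qᵢ = 8.830 m³/s

8.83 m³/s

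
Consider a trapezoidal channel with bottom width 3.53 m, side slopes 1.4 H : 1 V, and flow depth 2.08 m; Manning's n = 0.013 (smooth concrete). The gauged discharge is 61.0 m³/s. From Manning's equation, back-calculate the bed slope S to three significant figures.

A = (b + z·y)·y = (3.53 + 1.4×2.08)×2.08 = 13.40 m²
P = b + 2y√(1+z²) = 3.53 + 2×2.08×√(1+1.4²) = 10.69 m
R = A/P = 13.40/10.69 = 1.254 m
S = (Q·n / (1·A·R^(2/3)))² = (61.0×0.013 / (1×13.40×1.163))² = 0.002591

0.00259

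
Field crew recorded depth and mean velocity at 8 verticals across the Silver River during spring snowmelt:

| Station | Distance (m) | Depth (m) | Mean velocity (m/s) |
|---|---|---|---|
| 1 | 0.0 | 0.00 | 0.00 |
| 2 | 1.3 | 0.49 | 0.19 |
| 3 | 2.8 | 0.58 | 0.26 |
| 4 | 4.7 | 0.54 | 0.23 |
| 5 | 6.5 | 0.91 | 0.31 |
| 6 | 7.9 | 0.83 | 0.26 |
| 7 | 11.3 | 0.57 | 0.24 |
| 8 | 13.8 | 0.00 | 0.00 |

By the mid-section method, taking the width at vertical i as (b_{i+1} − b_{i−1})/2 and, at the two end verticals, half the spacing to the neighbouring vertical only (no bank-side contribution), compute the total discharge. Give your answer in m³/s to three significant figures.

1.99 m³/s

w_2 = (2.8 − 0.0)/2 = 1.4 m; q_2 = 0.19 × 0.49 × 1.4 = 0.1303 m³/s
w_3 = (4.7 − 1.3)/2 = 1.7 m; q_3 = 0.26 × 0.58 × 1.7 = 0.2564 m³/s
w_4 = (6.5 − 2.8)/2 = 1.85 m; q_4 = 0.23 × 0.54 × 1.85 = 0.2298 m³/s
w_5 = (7.9 − 4.7)/2 = 1.6 m; q_5 = 0.31 × 0.91 × 1.6 = 0.4514 m³/s
w_6 = (11.3 − 6.5)/2 = 2.4 m; q_6 = 0.26 × 0.83 × 2.4 = 0.5179 m³/s
w_7 = (13.8 − 7.9)/2 = 2.95 m; q_7 = 0.24 × 0.57 × 2.95 = 0.4036 m³/s
Stations 1, 8 contribute zero (depth or velocity is 0).
Q = Σ qᵢ = 1.989 m³/s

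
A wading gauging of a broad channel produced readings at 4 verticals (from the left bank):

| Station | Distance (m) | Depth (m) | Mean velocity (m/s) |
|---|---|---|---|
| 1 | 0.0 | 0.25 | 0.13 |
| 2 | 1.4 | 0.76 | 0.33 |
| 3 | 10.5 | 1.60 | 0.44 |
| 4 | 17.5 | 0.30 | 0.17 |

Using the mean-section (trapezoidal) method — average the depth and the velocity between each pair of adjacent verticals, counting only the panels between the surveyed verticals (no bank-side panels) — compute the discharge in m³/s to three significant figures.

6.32 m³/s

Panel 1-2: Δb = 1.4 m, d̄ = (0.25+0.76)/2 = 0.505, v̄ = (0.13+0.33)/2 = 0.23 → q = 1.4×0.505×0.23 = 0.1626 m³/s
Panel 2-3: Δb = 9.1 m, d̄ = (0.76+1.60)/2 = 1.18, v̄ = (0.33+0.44)/2 = 0.385 → q = 9.1×1.18×0.385 = 4.134 m³/s
Panel 3-4: Δb = 7 m, d̄ = (1.60+0.30)/2 = 0.95, v̄ = (0.44+0.17)/2 = 0.305 → q = 7×0.95×0.305 = 2.028 m³/s
Q = Σ q = 6.325 m³/s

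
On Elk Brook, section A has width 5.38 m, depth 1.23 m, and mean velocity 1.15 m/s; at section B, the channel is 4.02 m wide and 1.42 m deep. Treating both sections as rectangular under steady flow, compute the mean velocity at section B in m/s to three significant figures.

Q = A₁V₁ = (5.38×1.23) × 1.15 = 7.610 m³/s
A₂ = 4.02 × 1.42 = 5.708 m²
V₂ = Q/A₂ = 7.610/5.708 = 1.333 m/s

1.33 m/s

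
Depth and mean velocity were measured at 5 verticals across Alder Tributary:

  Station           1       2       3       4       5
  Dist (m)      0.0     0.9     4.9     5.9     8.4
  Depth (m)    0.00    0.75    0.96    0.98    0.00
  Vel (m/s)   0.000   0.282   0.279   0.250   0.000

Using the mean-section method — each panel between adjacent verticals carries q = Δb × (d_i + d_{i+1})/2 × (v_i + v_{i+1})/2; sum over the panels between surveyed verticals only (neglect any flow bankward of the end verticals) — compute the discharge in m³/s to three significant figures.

Panel 1-2: Δb = 0.9 m, d̄ = (0.00+0.75)/2 = 0.375, v̄ = (0.000+0.282)/2 = 0.141 → q = 0.9×0.375×0.141 = 0.04759 m³/s
Panel 2-3: Δb = 4 m, d̄ = (0.75+0.96)/2 = 0.855, v̄ = (0.282+0.279)/2 = 0.2805 → q = 4×0.855×0.2805 = 0.9593 m³/s
Panel 3-4: Δb = 1 m, d̄ = (0.96+0.98)/2 = 0.97, v̄ = (0.279+0.250)/2 = 0.2645 → q = 1×0.97×0.2645 = 0.2566 m³/s
Panel 4-5: Δb = 2.5 m, d̄ = (0.98+0.00)/2 = 0.49, v̄ = (0.250+0.000)/2 = 0.125 → q = 2.5×0.49×0.125 = 0.1531 m³/s
Q = Σ q = 1.417 m³/s

1.42 m³/s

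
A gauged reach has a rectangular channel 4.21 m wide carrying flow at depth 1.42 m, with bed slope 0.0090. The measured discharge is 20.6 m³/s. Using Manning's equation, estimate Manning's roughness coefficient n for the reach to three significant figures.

A = b·y = 4.21 × 1.42 = 5.978 m²
P = b + 2y = 4.21 + 2×1.42 = 7.050 m
R = A/P = 5.978/7.050 = 0.8480 m
n = (1/Q)·A·R^(2/3)·S^(1/2) = (1/20.6) × 5.978 × 0.8959 × 0.09487 = 0.02466

0.0247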